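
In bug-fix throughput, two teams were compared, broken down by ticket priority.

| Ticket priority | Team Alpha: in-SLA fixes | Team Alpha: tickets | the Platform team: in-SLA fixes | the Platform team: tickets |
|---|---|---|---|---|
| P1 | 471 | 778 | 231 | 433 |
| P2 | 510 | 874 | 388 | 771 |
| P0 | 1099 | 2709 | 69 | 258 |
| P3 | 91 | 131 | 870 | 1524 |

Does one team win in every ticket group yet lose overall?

Yes

P1: Team Alpha 471/778 = 60.5%, the Platform team 231/433 = 53.3% → Team Alpha
P2: Team Alpha 510/874 = 58.4%, the Platform team 388/771 = 50.3% → Team Alpha
P0: Team Alpha 1099/2709 = 40.6%, the Platform team 69/258 = 26.7% → Team Alpha
P3: Team Alpha 91/131 = 69.5%, the Platform team 870/1524 = 57.1% → Team Alpha
Overall: Team Alpha 2171/4492 = 48.3%, the Platform team 1558/2986 = 52.2% → the Platform team
Team Alpha wins each ticket group but the Platform team wins overall — the comparison reverses. Team Alpha's tickets skew toward P0, which has a lower base rate.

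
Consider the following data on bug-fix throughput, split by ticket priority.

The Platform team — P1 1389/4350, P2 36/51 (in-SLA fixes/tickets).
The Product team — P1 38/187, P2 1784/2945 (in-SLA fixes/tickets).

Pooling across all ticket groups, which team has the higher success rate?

P1: the Platform team 1389/4350 = 31.9%, the Product team 38/187 = 20.3% → the Platform team
P2: the Platform team 36/51 = 70.6%, the Product team 1784/2945 = 60.6% → the Platform team
Overall: the Platform team 1425/4401 = 32.4%, the Product team 1822/3132 = 58.2% → the Product team
(The Platform team wins every ticket group but the Product team wins overall — the Platform team's tickets skew toward the low-rate P1 group.)

the Product team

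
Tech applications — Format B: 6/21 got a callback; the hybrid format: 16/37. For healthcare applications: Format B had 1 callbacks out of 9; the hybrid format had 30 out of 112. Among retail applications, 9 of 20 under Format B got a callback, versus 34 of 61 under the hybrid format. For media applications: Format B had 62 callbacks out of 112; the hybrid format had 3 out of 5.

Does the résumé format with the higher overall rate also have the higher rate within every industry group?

No

Tech: Format B 6/21 = 28.6%, the hybrid format 16/37 = 43.2% → the hybrid format
Healthcare: Format B 1/9 = 11.1%, the hybrid format 30/112 = 26.8% → the hybrid format
Retail: Format B 9/20 = 45.0%, the hybrid format 34/61 = 55.7% → the hybrid format
Media: Format B 62/112 = 55.4%, the hybrid format 3/5 = 60.0% → the hybrid format
Overall: Format B 78/162 = 48.1%, the hybrid format 83/215 = 38.6% → Format B
The hybrid format wins each industry group but Format B wins overall — the comparison reverses. The hybrid format's applications skew toward healthcare, which has a lower base rate.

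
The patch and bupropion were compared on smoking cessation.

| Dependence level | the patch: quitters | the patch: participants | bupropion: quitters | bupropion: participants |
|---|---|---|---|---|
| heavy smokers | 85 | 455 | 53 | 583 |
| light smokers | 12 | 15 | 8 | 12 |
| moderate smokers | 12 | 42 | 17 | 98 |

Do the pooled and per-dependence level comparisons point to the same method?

Heavy smokers: the patch 85/455 = 18.7%, bupropion 53/583 = 9.1% → the patch
Light smokers: the patch 12/15 = 80.0%, bupropion 8/12 = 66.7% → the patch
Moderate smokers: the patch 12/42 = 28.6%, bupropion 17/98 = 17.3% → the patch
Overall: the patch 109/512 = 21.3%, bupropion 78/693 = 11.3% → the patch
The patch wins overall and in every dependence group — no reversal.

Yes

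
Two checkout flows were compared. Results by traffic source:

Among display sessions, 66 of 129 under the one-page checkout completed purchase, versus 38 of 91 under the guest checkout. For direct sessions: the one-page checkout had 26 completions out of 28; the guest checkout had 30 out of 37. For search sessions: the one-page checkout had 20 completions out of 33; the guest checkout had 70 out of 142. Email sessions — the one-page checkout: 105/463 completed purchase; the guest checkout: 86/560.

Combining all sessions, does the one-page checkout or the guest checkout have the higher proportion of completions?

the one-page checkout

Display: the one-page checkout 66/129 = 51.2%, the guest checkout 38/91 = 41.8% → the one-page checkout
Direct: the one-page checkout 26/28 = 92.9%, the guest checkout 30/37 = 81.1% → the one-page checkout
Search: the one-page checkout 20/33 = 60.6%, the guest checkout 70/142 = 49.3% → the one-page checkout
Email: the one-page checkout 105/463 = 22.7%, the guest checkout 86/560 = 15.4% → the one-page checkout
Overall: the one-page checkout 217/653 = 33.2%, the guest checkout 224/830 = 27.0% → the one-page checkout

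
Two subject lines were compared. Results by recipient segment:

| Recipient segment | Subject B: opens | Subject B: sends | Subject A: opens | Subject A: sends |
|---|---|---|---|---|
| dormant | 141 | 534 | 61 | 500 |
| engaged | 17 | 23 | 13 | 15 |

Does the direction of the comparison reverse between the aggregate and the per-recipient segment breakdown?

No

Dormant: Subject B 141/534 = 26.4%, Subject A 61/500 = 12.2% → Subject B
Engaged: Subject B 17/23 = 73.9%, Subject A 13/15 = 86.7% → Subject A
Overall: Subject B 158/557 = 28.4%, Subject A 74/515 = 14.4% → Subject B
Neither sweeps: Subject B wins 1 of 2 groups, Subject A wins 1. Subject B wins overall but not every group — no Simpson reversal.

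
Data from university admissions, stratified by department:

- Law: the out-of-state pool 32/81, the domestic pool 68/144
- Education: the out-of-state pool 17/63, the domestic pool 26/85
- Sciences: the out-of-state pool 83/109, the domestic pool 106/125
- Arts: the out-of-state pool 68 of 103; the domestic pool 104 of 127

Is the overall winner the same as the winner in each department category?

Yes

Law: the out-of-state pool 32/81 = 39.5%, the domestic pool 68/144 = 47.2% → the domestic pool
Education: the out-of-state pool 17/63 = 27.0%, the domestic pool 26/85 = 30.6% → the domestic pool
Sciences: the out-of-state pool 83/109 = 76.1%, the domestic pool 106/125 = 84.8% → the domestic pool
Arts: the out-of-state pool 68/103 = 66.0%, the domestic pool 104/127 = 81.9% → the domestic pool
Overall: the out-of-state pool 200/356 = 56.2%, the domestic pool 304/481 = 63.2% → the domestic pool
The domestic pool wins overall and in every department group — no reversal.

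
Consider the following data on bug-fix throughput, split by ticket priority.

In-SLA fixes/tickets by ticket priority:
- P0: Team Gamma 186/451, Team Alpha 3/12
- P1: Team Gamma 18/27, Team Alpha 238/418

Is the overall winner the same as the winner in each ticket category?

No

P0: Team Gamma 186/451 = 41.2%, Team Alpha 3/12 = 25.0% → Team Gamma
P1: Team Gamma 18/27 = 66.7%, Team Alpha 238/418 = 56.9% → Team Gamma
Overall: Team Gamma 204/478 = 42.7%, Team Alpha 241/430 = 56.0% → Team Alpha
Team Gamma wins each ticket group but Team Alpha wins overall — the comparison reverses. Team Gamma's tickets skew toward P0, which has a lower base rate.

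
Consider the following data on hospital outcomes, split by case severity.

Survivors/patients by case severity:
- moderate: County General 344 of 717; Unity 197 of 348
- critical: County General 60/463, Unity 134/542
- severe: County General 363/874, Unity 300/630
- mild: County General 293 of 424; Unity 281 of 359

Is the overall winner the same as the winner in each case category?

Yes

Moderate: County General 344/717 = 48.0%, Unity 197/348 = 56.6% → Unity
Critical: County General 60/463 = 13.0%, Unity 134/542 = 24.7% → Unity
Severe: County General 363/874 = 41.5%, Unity 300/630 = 47.6% → Unity
Mild: County General 293/424 = 69.1%, Unity 281/359 = 78.3% → Unity
Overall: County General 1060/2478 = 42.8%, Unity 912/1879 = 48.5% → Unity
Unity wins overall and in every case group — no reversal.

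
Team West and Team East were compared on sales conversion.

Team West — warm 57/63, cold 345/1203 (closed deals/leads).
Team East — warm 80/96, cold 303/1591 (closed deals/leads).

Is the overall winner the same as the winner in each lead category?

Warm: Team West 57/63 = 90.5%, Team East 80/96 = 83.3% → Team West
Cold: Team West 345/1203 = 28.7%, Team East 303/1591 = 19.0% → Team West
Overall: Team West 402/1266 = 31.8%, Team East 383/1687 = 22.7% → Team West
Team West wins overall and in every lead group — no reversal.

Yes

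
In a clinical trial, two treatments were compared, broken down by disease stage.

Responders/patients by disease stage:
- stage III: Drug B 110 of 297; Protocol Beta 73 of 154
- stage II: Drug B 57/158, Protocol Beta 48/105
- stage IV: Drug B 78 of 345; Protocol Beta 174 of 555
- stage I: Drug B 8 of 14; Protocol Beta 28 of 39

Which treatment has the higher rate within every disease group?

Stage III: Drug B 110/297 = 37.0%, Protocol Beta 73/154 = 47.4% → Protocol Beta
Stage II: Drug B 57/158 = 36.1%, Protocol Beta 48/105 = 45.7% → Protocol Beta
Stage IV: Drug B 78/345 = 22.6%, Protocol Beta 174/555 = 31.4% → Protocol Beta
Stage I: Drug B 8/14 = 57.1%, Protocol Beta 28/39 = 71.8% → Protocol Beta
Protocol Beta has the higher rate in all 4 groups.

Protocol Beta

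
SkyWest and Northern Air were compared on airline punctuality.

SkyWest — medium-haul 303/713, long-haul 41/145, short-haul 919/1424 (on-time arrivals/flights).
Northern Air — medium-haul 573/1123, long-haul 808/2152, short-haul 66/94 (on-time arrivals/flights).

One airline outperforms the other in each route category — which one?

Medium-haul: SkyWest 303/713 = 42.5%, Northern Air 573/1123 = 51.0% → Northern Air
Long-haul: SkyWest 41/145 = 28.3%, Northern Air 808/2152 = 37.5% → Northern Air
Short-haul: SkyWest 919/1424 = 64.5%, Northern Air 66/94 = 70.2% → Northern Air
Northern Air has the higher rate in all 3 groups.

Northern Air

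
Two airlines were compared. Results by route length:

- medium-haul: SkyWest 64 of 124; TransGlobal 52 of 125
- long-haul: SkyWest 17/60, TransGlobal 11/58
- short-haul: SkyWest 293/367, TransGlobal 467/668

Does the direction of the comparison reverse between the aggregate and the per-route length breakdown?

No

Medium-haul: SkyWest 64/124 = 51.6%, TransGlobal 52/125 = 41.6% → SkyWest
Long-haul: SkyWest 17/60 = 28.3%, TransGlobal 11/58 = 19.0% → SkyWest
Short-haul: SkyWest 293/367 = 79.8%, TransGlobal 467/668 = 69.9% → SkyWest
Overall: SkyWest 374/551 = 67.9%, TransGlobal 530/851 = 62.3% → SkyWest
SkyWest wins overall and in every route group — no reversal.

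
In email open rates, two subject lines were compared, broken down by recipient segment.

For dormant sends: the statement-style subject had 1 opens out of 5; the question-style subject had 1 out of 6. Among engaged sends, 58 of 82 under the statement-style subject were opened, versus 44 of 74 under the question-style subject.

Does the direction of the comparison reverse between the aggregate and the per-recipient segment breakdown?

No

Dormant: the statement-style subject 1/5 = 20.0%, the question-style subject 1/6 = 16.7% → the statement-style subject
Engaged: the statement-style subject 58/82 = 70.7%, the question-style subject 44/74 = 59.5% → the statement-style subject
Overall: the statement-style subject 59/87 = 67.8%, the question-style subject 45/80 = 56.2% → the statement-style subject
The statement-style subject wins overall and in every recipient group — no reversal.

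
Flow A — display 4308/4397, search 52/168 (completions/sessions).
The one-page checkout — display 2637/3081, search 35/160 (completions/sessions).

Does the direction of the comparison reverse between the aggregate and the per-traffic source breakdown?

No

Display: Flow A 4308/4397 = 98.0%, the one-page checkout 2637/3081 = 85.6% → Flow A
Search: Flow A 52/168 = 31.0%, the one-page checkout 35/160 = 21.9% → Flow A
Overall: Flow A 4360/4565 = 95.5%, the one-page checkout 2672/3241 = 82.4% → Flow A
Flow A wins overall and in every traffic group — no reversal.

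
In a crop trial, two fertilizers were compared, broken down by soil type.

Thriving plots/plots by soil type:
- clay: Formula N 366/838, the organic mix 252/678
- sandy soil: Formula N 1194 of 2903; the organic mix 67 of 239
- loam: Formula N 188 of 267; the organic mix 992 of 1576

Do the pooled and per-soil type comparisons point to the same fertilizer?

No

Clay: Formula N 366/838 = 43.7%, the organic mix 252/678 = 37.2% → Formula N
Sandy soil: Formula N 1194/2903 = 41.1%, the organic mix 67/239 = 28.0% → Formula N
Loam: Formula N 188/267 = 70.4%, the organic mix 992/1576 = 62.9% → Formula N
Overall: Formula N 1748/4008 = 43.6%, the organic mix 1311/2493 = 52.6% → the organic mix
Formula N wins each soil group but the organic mix wins overall — the comparison reverses. Formula N's plots skew toward sandy soil, which has a lower base rate.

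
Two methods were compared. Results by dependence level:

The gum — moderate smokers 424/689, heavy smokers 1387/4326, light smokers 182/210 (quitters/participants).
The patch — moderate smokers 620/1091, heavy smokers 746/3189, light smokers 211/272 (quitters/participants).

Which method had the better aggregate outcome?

Moderate smokers: the gum 424/689 = 61.5%, the patch 620/1091 = 56.8% → the gum
Heavy smokers: the gum 1387/4326 = 32.1%, the patch 746/3189 = 23.4% → the gum
Light smokers: the gum 182/210 = 86.7%, the patch 211/272 = 77.6% → the gum
Overall: the gum 1993/5225 = 38.1%, the patch 1577/4552 = 34.6% → the gum

the gum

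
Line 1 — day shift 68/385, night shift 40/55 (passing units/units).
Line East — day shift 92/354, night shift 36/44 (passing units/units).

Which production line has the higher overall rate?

Line East

Day shift: Line 1 68/385 = 17.7%, Line East 92/354 = 26.0% → Line East
Night shift: Line 1 40/55 = 72.7%, Line East 36/44 = 81.8% → Line East
Overall: Line 1 108/440 = 24.5%, Line East 128/398 = 32.2% → Line East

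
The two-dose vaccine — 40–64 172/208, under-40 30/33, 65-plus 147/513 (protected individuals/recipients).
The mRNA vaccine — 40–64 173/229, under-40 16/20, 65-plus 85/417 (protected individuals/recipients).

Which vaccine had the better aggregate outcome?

the two-dose vaccine

40–64: the two-dose vaccine 172/208 = 82.7%, the mRNA vaccine 173/229 = 75.5% → the two-dose vaccine
Under-40: the two-dose vaccine 30/33 = 90.9%, the mRNA vaccine 16/20 = 80.0% → the two-dose vaccine
65-plus: the two-dose vaccine 147/513 = 28.7%, the mRNA vaccine 85/417 = 20.4% → the two-dose vaccine
Overall: the two-dose vaccine 349/754 = 46.3%, the mRNA vaccine 274/666 = 41.1% → the two-dose vaccine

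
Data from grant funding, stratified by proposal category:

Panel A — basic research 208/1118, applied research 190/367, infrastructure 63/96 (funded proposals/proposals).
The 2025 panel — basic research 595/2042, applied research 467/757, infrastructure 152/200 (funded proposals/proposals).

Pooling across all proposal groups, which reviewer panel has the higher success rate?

Basic research: Panel A 208/1118 = 18.6%, the 2025 panel 595/2042 = 29.1% → the 2025 panel
Applied research: Panel A 190/367 = 51.8%, the 2025 panel 467/757 = 61.7% → the 2025 panel
Infrastructure: Panel A 63/96 = 65.6%, the 2025 panel 152/200 = 76.0% → the 2025 panel
Overall: Panel A 461/1581 = 29.2%, the 2025 panel 1214/2999 = 40.5% → the 2025 panel

the 2025 panel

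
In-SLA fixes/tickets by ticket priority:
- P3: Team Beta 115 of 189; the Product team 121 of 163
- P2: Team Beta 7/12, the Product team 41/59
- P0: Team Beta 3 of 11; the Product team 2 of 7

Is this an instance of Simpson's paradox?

No

P3: Team Beta 115/189 = 60.8%, the Product team 121/163 = 74.2% → the Product team
P2: Team Beta 7/12 = 58.3%, the Product team 41/59 = 69.5% → the Product team
P0: Team Beta 3/11 = 27.3%, the Product team 2/7 = 28.6% → the Product team
Overall: Team Beta 125/212 = 59.0%, the Product team 164/229 = 71.6% → the Product team
The Product team wins overall and in every ticket group — no reversal.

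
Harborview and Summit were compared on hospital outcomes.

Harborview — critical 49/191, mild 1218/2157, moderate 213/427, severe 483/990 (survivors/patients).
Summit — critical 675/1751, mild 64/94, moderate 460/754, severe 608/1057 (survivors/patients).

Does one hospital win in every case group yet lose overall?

Yes

Critical: Harborview 49/191 = 25.7%, Summit 675/1751 = 38.5% → Summit
Mild: Harborview 1218/2157 = 56.5%, Summit 64/94 = 68.1% → Summit
Moderate: Harborview 213/427 = 49.9%, Summit 460/754 = 61.0% → Summit
Severe: Harborview 483/990 = 48.8%, Summit 608/1057 = 57.5% → Summit
Overall: Harborview 1963/3765 = 52.1%, Summit 1807/3656 = 49.4% → Harborview
Summit wins each case group but Harborview wins overall — the comparison reverses. Summit's patients skew toward critical, which has a lower base rate.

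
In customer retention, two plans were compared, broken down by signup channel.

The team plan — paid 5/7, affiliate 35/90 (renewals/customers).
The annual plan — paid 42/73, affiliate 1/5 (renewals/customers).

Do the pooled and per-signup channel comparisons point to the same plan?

No

Paid: the team plan 5/7 = 71.4%, the annual plan 42/73 = 57.5% → the team plan
Affiliate: the team plan 35/90 = 38.9%, the annual plan 1/5 = 20.0% → the team plan
Overall: the team plan 40/97 = 41.2%, the annual plan 43/78 = 55.1% → the annual plan
The team plan wins each signup group but the annual plan wins overall — the comparison reverses. The team plan's customers skew toward affiliate, which has a lower base rate.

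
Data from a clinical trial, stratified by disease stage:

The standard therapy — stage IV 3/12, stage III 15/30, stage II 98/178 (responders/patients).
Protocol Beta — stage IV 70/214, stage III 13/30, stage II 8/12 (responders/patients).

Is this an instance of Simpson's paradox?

No

Stage IV: the standard therapy 3/12 = 25.0%, Protocol Beta 70/214 = 32.7% → Protocol Beta
Stage III: the standard therapy 15/30 = 50.0%, Protocol Beta 13/30 = 43.3% → the standard therapy
Stage II: the standard therapy 98/178 = 55.1%, Protocol Beta 8/12 = 66.7% → Protocol Beta
Overall: the standard therapy 116/220 = 52.7%, Protocol Beta 91/256 = 35.5% → the standard therapy
Neither sweeps: the standard therapy wins 1 of 3 groups, Protocol Beta wins 2. The standard therapy wins overall but not every group — no Simpson reversal.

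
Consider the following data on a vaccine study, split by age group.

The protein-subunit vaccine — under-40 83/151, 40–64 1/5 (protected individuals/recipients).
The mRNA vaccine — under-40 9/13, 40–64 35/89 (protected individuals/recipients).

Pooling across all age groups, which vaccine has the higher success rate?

Under-40: the protein-subunit vaccine 83/151 = 55.0%, the mRNA vaccine 9/13 = 69.2% → the mRNA vaccine
40–64: the protein-subunit vaccine 1/5 = 20.0%, the mRNA vaccine 35/89 = 39.3% → the mRNA vaccine
Overall: the protein-subunit vaccine 84/156 = 53.8%, the mRNA vaccine 44/102 = 43.1% → the protein-subunit vaccine
(The mRNA vaccine wins every age group but the protein-subunit vaccine wins overall — the mRNA vaccine's recipients skew toward the low-rate 40–64 group.)

the protein-subunit vaccine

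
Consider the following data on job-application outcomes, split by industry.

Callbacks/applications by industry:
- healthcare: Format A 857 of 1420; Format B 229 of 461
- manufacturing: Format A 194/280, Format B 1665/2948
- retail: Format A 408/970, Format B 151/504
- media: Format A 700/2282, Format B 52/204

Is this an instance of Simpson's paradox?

Yes

Healthcare: Format A 857/1420 = 60.4%, Format B 229/461 = 49.7% → Format A
Manufacturing: Format A 194/280 = 69.3%, Format B 1665/2948 = 56.5% → Format A
Retail: Format A 408/970 = 42.1%, Format B 151/504 = 30.0% → Format A
Media: Format A 700/2282 = 30.7%, Format B 52/204 = 25.5% → Format A
Overall: Format A 2159/4952 = 43.6%, Format B 2097/4117 = 50.9% → Format B
Format A wins each industry group but Format B wins overall — the comparison reverses. Format A's applications skew toward media, which has a lower base rate.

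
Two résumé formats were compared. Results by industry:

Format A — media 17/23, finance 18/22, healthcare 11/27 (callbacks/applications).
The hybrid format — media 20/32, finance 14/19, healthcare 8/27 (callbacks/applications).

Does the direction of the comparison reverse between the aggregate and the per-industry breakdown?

Media: Format A 17/23 = 73.9%, the hybrid format 20/32 = 62.5% → Format A
Finance: Format A 18/22 = 81.8%, the hybrid format 14/19 = 73.7% → Format A
Healthcare: Format A 11/27 = 40.7%, the hybrid format 8/27 = 29.6% → Format A
Overall: Format A 46/72 = 63.9%, the hybrid format 42/78 = 53.8% → Format A
Format A wins overall and in every industry group — no reversal.

No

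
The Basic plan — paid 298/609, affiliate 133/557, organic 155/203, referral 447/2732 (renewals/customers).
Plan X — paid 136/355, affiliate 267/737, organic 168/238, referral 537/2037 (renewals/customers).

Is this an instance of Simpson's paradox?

Paid: the Basic plan 298/609 = 48.9%, Plan X 136/355 = 38.3% → the Basic plan
Affiliate: the Basic plan 133/557 = 23.9%, Plan X 267/737 = 36.2% → Plan X
Organic: the Basic plan 155/203 = 76.4%, Plan X 168/238 = 70.6% → the Basic plan
Referral: the Basic plan 447/2732 = 16.4%, Plan X 537/2037 = 26.4% → Plan X
Overall: the Basic plan 1033/4101 = 25.2%, Plan X 1108/3367 = 32.9% → Plan X
Neither sweeps: the Basic plan wins 2 of 4 groups, Plan X wins 2. Plan X wins overall but not every group — no Simpson reversal.

No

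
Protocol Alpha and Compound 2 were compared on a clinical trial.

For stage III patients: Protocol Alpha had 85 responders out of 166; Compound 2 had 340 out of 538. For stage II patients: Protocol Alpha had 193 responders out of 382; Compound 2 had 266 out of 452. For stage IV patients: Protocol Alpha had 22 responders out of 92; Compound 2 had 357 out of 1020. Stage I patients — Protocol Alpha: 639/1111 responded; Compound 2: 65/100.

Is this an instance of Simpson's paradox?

Yes

Stage III: Protocol Alpha 85/166 = 51.2%, Compound 2 340/538 = 63.2% → Compound 2
Stage II: Protocol Alpha 193/382 = 50.5%, Compound 2 266/452 = 58.8% → Compound 2
Stage IV: Protocol Alpha 22/92 = 23.9%, Compound 2 357/1020 = 35.0% → Compound 2
Stage I: Protocol Alpha 639/1111 = 57.5%, Compound 2 65/100 = 65.0% → Compound 2
Overall: Protocol Alpha 939/1751 = 53.6%, Compound 2 1028/2110 = 48.7% → Protocol Alpha
Compound 2 wins each disease group but Protocol Alpha wins overall — the comparison reverses. Compound 2's patients skew toward stage IV, which has a lower base rate.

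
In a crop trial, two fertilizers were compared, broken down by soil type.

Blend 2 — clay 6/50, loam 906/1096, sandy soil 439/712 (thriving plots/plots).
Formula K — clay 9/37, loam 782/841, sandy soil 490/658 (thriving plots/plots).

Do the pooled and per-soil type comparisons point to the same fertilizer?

Yes

Clay: Blend 2 6/50 = 12.0%, Formula K 9/37 = 24.3% → Formula K
Loam: Blend 2 906/1096 = 82.7%, Formula K 782/841 = 93.0% → Formula K
Sandy soil: Blend 2 439/712 = 61.7%, Formula K 490/658 = 74.5% → Formula K
Overall: Blend 2 1351/1858 = 72.7%, Formula K 1281/1536 = 83.4% → Formula K
Formula K wins overall and in every soil group — no reversal.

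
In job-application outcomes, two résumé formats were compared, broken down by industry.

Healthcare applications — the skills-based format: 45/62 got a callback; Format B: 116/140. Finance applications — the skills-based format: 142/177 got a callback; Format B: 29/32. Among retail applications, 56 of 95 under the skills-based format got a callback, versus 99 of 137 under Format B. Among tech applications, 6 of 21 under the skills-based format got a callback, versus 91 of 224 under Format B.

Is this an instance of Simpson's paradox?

Yes

Healthcare: the skills-based format 45/62 = 72.6%, Format B 116/140 = 82.9% → Format B
Finance: the skills-based format 142/177 = 80.2%, Format B 29/32 = 90.6% → Format B
Retail: the skills-based format 56/95 = 58.9%, Format B 99/137 = 72.3% → Format B
Tech: the skills-based format 6/21 = 28.6%, Format B 91/224 = 40.6% → Format B
Overall: the skills-based format 249/355 = 70.1%, Format B 335/533 = 62.9% → the skills-based format
Format B wins each industry group but the skills-based format wins overall — the comparison reverses. Format B's applications skew toward tech, which has a lower base rate.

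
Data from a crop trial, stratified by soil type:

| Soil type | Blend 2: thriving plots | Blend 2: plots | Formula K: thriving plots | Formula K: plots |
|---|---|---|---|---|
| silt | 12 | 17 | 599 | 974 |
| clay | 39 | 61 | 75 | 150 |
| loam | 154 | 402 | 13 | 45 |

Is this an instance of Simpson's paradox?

Silt: Blend 2 12/17 = 70.6%, Formula K 599/974 = 61.5% → Blend 2
Clay: Blend 2 39/61 = 63.9%, Formula K 75/150 = 50.0% → Blend 2
Loam: Blend 2 154/402 = 38.3%, Formula K 13/45 = 28.9% → Blend 2
Overall: Blend 2 205/480 = 42.7%, Formula K 687/1169 = 58.8% → Formula K
Blend 2 wins each soil group but Formula K wins overall — the comparison reverses. Blend 2's plots skew toward loam, which has a lower base rate.

Yes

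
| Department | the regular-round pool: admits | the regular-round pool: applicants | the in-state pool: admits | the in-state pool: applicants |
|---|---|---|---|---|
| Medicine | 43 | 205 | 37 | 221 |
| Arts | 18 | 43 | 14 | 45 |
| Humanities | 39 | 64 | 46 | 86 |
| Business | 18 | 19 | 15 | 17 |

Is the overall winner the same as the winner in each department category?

Yes

Medicine: the regular-round pool 43/205 = 21.0%, the in-state pool 37/221 = 16.7% → the regular-round pool
Arts: the regular-round pool 18/43 = 41.9%, the in-state pool 14/45 = 31.1% → the regular-round pool
Humanities: the regular-round pool 39/64 = 60.9%, the in-state pool 46/86 = 53.5% → the regular-round pool
Business: the regular-round pool 18/19 = 94.7%, the in-state pool 15/17 = 88.2% → the regular-round pool
Overall: the regular-round pool 118/331 = 35.6%, the in-state pool 112/369 = 30.4% → the regular-round pool
The regular-round pool wins overall and in every department group — no reversal.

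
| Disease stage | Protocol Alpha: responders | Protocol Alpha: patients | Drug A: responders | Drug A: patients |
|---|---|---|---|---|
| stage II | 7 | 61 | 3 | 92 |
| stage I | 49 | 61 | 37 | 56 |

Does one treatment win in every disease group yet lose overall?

Stage II: Protocol Alpha 7/61 = 11.5%, Drug A 3/92 = 3.3% → Protocol Alpha
Stage I: Protocol Alpha 49/61 = 80.3%, Drug A 37/56 = 66.1% → Protocol Alpha
Overall: Protocol Alpha 56/122 = 45.9%, Drug A 40/148 = 27.0% → Protocol Alpha
Protocol Alpha wins overall and in every disease group — no reversal.

No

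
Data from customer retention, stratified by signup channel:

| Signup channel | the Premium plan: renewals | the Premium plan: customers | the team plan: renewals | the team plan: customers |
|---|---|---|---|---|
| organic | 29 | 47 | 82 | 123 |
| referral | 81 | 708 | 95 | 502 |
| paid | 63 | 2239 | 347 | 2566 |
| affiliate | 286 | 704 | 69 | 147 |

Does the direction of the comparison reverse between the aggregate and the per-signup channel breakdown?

Organic: the Premium plan 29/47 = 61.7%, the team plan 82/123 = 66.7% → the team plan
Referral: the Premium plan 81/708 = 11.4%, the team plan 95/502 = 18.9% → the team plan
Paid: the Premium plan 63/2239 = 2.8%, the team plan 347/2566 = 13.5% → the team plan
Affiliate: the Premium plan 286/704 = 40.6%, the team plan 69/147 = 46.9% → the team plan
Overall: the Premium plan 459/3698 = 12.4%, the team plan 593/3338 = 17.8% → the team plan
The team plan wins overall and in every signup group — no reversal.

No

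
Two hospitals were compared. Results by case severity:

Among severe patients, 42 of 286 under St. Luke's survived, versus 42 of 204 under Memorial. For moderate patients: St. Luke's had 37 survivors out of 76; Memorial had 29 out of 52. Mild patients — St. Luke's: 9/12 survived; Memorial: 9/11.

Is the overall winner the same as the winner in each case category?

Yes

Severe: St. Luke's 42/286 = 14.7%, Memorial 42/204 = 20.6% → Memorial
Moderate: St. Luke's 37/76 = 48.7%, Memorial 29/52 = 55.8% → Memorial
Mild: St. Luke's 9/12 = 75.0%, Memorial 9/11 = 81.8% → Memorial
Overall: St. Luke's 88/374 = 23.5%, Memorial 80/267 = 30.0% → Memorial
Memorial wins overall and in every case group — no reversal.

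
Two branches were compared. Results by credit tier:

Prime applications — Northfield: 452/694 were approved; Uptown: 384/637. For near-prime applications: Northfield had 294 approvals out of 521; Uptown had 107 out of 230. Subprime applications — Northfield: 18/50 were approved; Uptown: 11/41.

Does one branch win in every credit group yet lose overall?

Prime: Northfield 452/694 = 65.1%, Uptown 384/637 = 60.3% → Northfield
Near-prime: Northfield 294/521 = 56.4%, Uptown 107/230 = 46.5% → Northfield
Subprime: Northfield 18/50 = 36.0%, Uptown 11/41 = 26.8% → Northfield
Overall: Northfield 764/1265 = 60.4%, Uptown 502/908 = 55.3% → Northfield
Northfield wins overall and in every credit group — no reversal.

No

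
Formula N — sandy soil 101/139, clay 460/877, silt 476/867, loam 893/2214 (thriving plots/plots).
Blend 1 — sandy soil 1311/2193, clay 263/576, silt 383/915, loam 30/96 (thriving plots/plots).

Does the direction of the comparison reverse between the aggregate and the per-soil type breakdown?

Sandy soil: Formula N 101/139 = 72.7%, Blend 1 1311/2193 = 59.8% → Formula N
Clay: Formula N 460/877 = 52.5%, Blend 1 263/576 = 45.7% → Formula N
Silt: Formula N 476/867 = 54.9%, Blend 1 383/915 = 41.9% → Formula N
Loam: Formula N 893/2214 = 40.3%, Blend 1 30/96 = 31.2% → Formula N
Overall: Formula N 1930/4097 = 47.1%, Blend 1 1987/3780 = 52.6% → Blend 1
Formula N wins each soil group but Blend 1 wins overall — the comparison reverses. Formula N's plots skew toward loam, which has a lower base rate.

Yes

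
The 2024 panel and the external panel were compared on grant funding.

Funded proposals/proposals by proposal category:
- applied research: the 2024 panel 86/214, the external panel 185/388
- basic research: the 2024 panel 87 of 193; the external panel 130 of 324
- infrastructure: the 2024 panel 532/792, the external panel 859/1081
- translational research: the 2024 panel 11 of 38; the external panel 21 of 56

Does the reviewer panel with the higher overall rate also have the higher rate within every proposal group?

Applied research: the 2024 panel 86/214 = 40.2%, the external panel 185/388 = 47.7% → the external panel
Basic research: the 2024 panel 87/193 = 45.1%, the external panel 130/324 = 40.1% → the 2024 panel
Infrastructure: the 2024 panel 532/792 = 67.2%, the external panel 859/1081 = 79.5% → the external panel
Translational research: the 2024 panel 11/38 = 28.9%, the external panel 21/56 = 37.5% → the external panel
Overall: the 2024 panel 716/1237 = 57.9%, the external panel 1195/1849 = 64.6% → the external panel
Neither sweeps: the 2024 panel wins 1 of 4 groups, the external panel wins 3. The external panel wins overall but not every group — no Simpson reversal.

No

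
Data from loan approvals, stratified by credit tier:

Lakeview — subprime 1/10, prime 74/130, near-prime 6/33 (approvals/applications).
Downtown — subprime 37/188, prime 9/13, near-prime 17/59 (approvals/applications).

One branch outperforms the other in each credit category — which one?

Downtown

Subprime: Lakeview 1/10 = 10.0%, Downtown 37/188 = 19.7% → Downtown
Prime: Lakeview 74/130 = 56.9%, Downtown 9/13 = 69.2% → Downtown
Near-prime: Lakeview 6/33 = 18.2%, Downtown 17/59 = 28.8% → Downtown
Downtown has the higher rate in all 3 groups.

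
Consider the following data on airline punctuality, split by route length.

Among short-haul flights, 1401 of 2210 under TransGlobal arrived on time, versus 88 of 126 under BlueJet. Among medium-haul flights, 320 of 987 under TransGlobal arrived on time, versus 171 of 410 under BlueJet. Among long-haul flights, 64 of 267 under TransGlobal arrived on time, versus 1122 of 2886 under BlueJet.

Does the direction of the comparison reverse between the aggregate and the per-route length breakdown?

Short-haul: TransGlobal 1401/2210 = 63.4%, BlueJet 88/126 = 69.8% → BlueJet
Medium-haul: TransGlobal 320/987 = 32.4%, BlueJet 171/410 = 41.7% → BlueJet
Long-haul: TransGlobal 64/267 = 24.0%, BlueJet 1122/2886 = 38.9% → BlueJet
Overall: TransGlobal 1785/3464 = 51.5%, BlueJet 1381/3422 = 40.4% → TransGlobal
BlueJet wins each route group but TransGlobal wins overall — the comparison reverses. BlueJet's flights skew toward long-haul, which has a lower base rate.

Yes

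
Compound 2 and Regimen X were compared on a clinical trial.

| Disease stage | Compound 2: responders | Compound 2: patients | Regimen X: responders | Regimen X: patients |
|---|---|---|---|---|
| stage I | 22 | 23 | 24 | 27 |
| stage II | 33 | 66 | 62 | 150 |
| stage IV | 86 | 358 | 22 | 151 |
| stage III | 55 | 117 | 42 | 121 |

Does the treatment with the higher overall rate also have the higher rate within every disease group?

Yes

Stage I: Compound 2 22/23 = 95.7%, Regimen X 24/27 = 88.9% → Compound 2
Stage II: Compound 2 33/66 = 50.0%, Regimen X 62/150 = 41.3% → Compound 2
Stage IV: Compound 2 86/358 = 24.0%, Regimen X 22/151 = 14.6% → Compound 2
Stage III: Compound 2 55/117 = 47.0%, Regimen X 42/121 = 34.7% → Compound 2
Overall: Compound 2 196/564 = 34.8%, Regimen X 150/449 = 33.4% → Compound 2
Compound 2 wins overall and in every disease group — no reversal.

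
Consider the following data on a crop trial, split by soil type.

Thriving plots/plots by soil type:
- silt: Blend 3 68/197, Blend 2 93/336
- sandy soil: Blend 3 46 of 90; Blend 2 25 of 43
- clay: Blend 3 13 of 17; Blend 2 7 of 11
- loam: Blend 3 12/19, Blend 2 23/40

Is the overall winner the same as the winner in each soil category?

No

Silt: Blend 3 68/197 = 34.5%, Blend 2 93/336 = 27.7% → Blend 3
Sandy soil: Blend 3 46/90 = 51.1%, Blend 2 25/43 = 58.1% → Blend 2
Clay: Blend 3 13/17 = 76.5%, Blend 2 7/11 = 63.6% → Blend 3
Loam: Blend 3 12/19 = 63.2%, Blend 2 23/40 = 57.5% → Blend 3
Overall: Blend 3 139/323 = 43.0%, Blend 2 148/430 = 34.4% → Blend 3
Neither sweeps: Blend 3 wins 3 of 4 groups, Blend 2 wins 1. Blend 3 wins overall but not every group — no Simpson reversal.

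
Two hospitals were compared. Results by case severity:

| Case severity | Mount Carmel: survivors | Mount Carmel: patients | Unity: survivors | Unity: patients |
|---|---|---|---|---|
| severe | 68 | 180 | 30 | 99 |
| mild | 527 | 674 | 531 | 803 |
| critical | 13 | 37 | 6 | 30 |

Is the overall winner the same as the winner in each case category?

Yes

Severe: Mount Carmel 68/180 = 37.8%, Unity 30/99 = 30.3% → Mount Carmel
Mild: Mount Carmel 527/674 = 78.2%, Unity 531/803 = 66.1% → Mount Carmel
Critical: Mount Carmel 13/37 = 35.1%, Unity 6/30 = 20.0% → Mount Carmel
Overall: Mount Carmel 608/891 = 68.2%, Unity 567/932 = 60.8% → Mount Carmel
Mount Carmel wins overall and in every case group — no reversal.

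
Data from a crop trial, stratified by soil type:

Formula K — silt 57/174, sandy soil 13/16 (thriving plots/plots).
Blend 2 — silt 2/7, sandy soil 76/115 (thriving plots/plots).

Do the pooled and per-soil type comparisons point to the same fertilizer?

No

Silt: Formula K 57/174 = 32.8%, Blend 2 2/7 = 28.6% → Formula K
Sandy soil: Formula K 13/16 = 81.2%, Blend 2 76/115 = 66.1% → Formula K
Overall: Formula K 70/190 = 36.8%, Blend 2 78/122 = 63.9% → Blend 2
Formula K wins each soil group but Blend 2 wins overall — the comparison reverses. Formula K's plots skew toward silt, which has a lower base rate.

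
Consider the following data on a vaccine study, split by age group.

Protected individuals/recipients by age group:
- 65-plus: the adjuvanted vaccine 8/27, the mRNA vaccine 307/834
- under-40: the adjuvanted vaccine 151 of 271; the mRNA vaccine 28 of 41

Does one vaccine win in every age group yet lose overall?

Yes

65-plus: the adjuvanted vaccine 8/27 = 29.6%, the mRNA vaccine 307/834 = 36.8% → the mRNA vaccine
Under-40: the adjuvanted vaccine 151/271 = 55.7%, the mRNA vaccine 28/41 = 68.3% → the mRNA vaccine
Overall: the adjuvanted vaccine 159/298 = 53.4%, the mRNA vaccine 335/875 = 38.3% → the adjuvanted vaccine
The mRNA vaccine wins each age group but the adjuvanted vaccine wins overall — the comparison reverses. The mRNA vaccine's recipients skew toward 65-plus, which has a lower base rate.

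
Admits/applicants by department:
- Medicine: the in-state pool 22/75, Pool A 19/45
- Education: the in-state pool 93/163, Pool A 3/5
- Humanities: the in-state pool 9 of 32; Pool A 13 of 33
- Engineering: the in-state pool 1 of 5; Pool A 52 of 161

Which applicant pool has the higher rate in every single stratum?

Pool A

Medicine: the in-state pool 22/75 = 29.3%, Pool A 19/45 = 42.2% → Pool A
Education: the in-state pool 93/163 = 57.1%, Pool A 3/5 = 60.0% → Pool A
Humanities: the in-state pool 9/32 = 28.1%, Pool A 13/33 = 39.4% → Pool A
Engineering: the in-state pool 1/5 = 20.0%, Pool A 52/161 = 32.3% → Pool A
Pool A has the higher rate in all 4 groups.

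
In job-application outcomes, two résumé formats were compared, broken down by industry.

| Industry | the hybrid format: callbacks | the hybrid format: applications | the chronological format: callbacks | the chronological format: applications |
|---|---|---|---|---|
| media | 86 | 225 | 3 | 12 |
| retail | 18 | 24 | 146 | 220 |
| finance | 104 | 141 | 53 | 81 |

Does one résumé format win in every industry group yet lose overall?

Yes

Media: the hybrid format 86/225 = 38.2%, the chronological format 3/12 = 25.0% → the hybrid format
Retail: the hybrid format 18/24 = 75.0%, the chronological format 146/220 = 66.4% → the hybrid format
Finance: the hybrid format 104/141 = 73.8%, the chronological format 53/81 = 65.4% → the hybrid format
Overall: the hybrid format 208/390 = 53.3%, the chronological format 202/313 = 64.5% → the chronological format
The hybrid format wins each industry group but the chronological format wins overall — the comparison reverses. The hybrid format's applications skew toward media, which has a lower base rate.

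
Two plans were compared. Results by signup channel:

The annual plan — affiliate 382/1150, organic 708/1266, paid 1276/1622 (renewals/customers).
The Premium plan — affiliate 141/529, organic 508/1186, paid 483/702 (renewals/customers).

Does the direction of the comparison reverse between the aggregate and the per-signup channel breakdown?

No

Affiliate: the annual plan 382/1150 = 33.2%, the Premium plan 141/529 = 26.7% → the annual plan
Organic: the annual plan 708/1266 = 55.9%, the Premium plan 508/1186 = 42.8% → the annual plan
Paid: the annual plan 1276/1622 = 78.7%, the Premium plan 483/702 = 68.8% → the annual plan
Overall: the annual plan 2366/4038 = 58.6%, the Premium plan 1132/2417 = 46.8% → the annual plan
The annual plan wins overall and in every signup group — no reversal.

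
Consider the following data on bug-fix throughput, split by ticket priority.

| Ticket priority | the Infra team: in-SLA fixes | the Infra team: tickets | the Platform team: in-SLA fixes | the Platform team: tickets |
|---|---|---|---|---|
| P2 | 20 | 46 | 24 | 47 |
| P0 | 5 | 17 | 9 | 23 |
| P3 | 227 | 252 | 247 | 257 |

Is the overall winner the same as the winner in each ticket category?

Yes

P2: the Infra team 20/46 = 43.5%, the Platform team 24/47 = 51.1% → the Platform team
P0: the Infra team 5/17 = 29.4%, the Platform team 9/23 = 39.1% → the Platform team
P3: the Infra team 227/252 = 90.1%, the Platform team 247/257 = 96.1% → the Platform team
Overall: the Infra team 252/315 = 80.0%, the Platform team 280/327 = 85.6% → the Platform team
The Platform team wins overall and in every ticket group — no reversal.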